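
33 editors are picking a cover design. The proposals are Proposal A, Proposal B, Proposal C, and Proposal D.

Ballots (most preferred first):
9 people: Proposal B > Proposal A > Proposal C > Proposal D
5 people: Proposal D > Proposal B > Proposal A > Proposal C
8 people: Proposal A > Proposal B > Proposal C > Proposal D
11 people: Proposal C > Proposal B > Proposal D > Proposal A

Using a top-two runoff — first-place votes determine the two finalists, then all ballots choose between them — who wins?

Round 1 first-place votes: Proposal A 8, Proposal B 9, Proposal C 11, Proposal D 5. Proposal C and Proposal B advance.
Runoff: Proposal C is ranked above Proposal B on 11 ballots, Proposal B above Proposal C on 22.

Proposal B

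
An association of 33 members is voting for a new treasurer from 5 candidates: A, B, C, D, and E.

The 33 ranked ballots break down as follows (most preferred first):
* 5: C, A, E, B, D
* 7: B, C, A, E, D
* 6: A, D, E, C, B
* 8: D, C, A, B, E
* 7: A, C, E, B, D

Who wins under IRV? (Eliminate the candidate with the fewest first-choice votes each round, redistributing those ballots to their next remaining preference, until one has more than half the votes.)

A

Round 1: A 13, B 7, C 5, D 8, E 0. E eliminated.
Round 2: A 13, B 7, C 5, D 8. C eliminated.
Round 3: A 18, B 7, D 8. A has a majority (≥17).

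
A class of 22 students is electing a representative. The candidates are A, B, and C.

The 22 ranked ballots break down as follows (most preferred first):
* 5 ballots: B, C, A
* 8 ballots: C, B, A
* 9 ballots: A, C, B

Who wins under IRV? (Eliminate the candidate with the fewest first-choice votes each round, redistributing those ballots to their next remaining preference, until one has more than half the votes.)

C

Round 1: A 9, B 5, C 8. B eliminated.
Round 2: A 9, C 13. C has a majority (≥12).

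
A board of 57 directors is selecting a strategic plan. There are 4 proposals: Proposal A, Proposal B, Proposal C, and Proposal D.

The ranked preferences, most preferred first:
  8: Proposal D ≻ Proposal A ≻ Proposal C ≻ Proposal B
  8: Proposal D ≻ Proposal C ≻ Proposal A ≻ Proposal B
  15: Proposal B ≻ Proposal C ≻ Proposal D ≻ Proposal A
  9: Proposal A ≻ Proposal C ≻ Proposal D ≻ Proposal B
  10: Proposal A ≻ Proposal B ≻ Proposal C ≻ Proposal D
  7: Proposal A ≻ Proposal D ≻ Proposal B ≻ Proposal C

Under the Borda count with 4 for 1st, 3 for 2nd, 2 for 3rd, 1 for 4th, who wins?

Proposal A

Proposal A: 8×3 + 8×2 + 15×1 + 9×4 + 10×4 + 7×4 = 159
Proposal B: 8×1 + 8×1 + 15×4 + 9×1 + 10×3 + 7×2 = 129
Proposal C: 8×2 + 8×3 + 15×3 + 9×3 + 10×2 + 7×1 = 139
Proposal D: 8×4 + 8×4 + 15×2 + 9×2 + 10×1 + 7×3 = 143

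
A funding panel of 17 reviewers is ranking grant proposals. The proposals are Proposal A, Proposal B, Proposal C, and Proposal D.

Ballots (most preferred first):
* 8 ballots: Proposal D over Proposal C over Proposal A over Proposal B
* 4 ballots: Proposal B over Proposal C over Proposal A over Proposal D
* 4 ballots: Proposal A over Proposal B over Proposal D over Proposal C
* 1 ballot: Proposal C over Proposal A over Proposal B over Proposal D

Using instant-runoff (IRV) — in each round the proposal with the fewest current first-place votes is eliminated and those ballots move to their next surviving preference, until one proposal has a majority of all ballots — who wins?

Round 1: Proposal A 4, Proposal B 4, Proposal C 1, Proposal D 8. Proposal C eliminated.
Round 2: Proposal A 5, Proposal B 4, Proposal D 8. Proposal B eliminated.
Round 3: Proposal A 9, Proposal D 8. Proposal A has a majority (≥9).

Proposal A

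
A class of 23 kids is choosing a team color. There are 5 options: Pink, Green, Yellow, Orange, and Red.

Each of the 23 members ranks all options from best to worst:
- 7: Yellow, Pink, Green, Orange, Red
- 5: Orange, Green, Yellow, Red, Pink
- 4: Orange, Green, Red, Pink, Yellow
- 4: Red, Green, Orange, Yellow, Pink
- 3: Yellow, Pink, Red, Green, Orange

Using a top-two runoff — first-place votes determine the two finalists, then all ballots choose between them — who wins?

Orange

Round 1 first-place votes: Pink 0, Green 0, Yellow 10, Orange 9, Red 4. Yellow and Orange advance.
Runoff: Yellow is ranked above Orange on 10 ballots, Orange above Yellow on 13.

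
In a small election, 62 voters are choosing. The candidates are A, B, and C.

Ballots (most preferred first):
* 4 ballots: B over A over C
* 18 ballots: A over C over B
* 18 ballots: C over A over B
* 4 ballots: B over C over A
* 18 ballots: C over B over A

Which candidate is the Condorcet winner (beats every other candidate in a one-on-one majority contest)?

C

C vs A: 40–22
C vs B: 54–8
C beats every other candidate.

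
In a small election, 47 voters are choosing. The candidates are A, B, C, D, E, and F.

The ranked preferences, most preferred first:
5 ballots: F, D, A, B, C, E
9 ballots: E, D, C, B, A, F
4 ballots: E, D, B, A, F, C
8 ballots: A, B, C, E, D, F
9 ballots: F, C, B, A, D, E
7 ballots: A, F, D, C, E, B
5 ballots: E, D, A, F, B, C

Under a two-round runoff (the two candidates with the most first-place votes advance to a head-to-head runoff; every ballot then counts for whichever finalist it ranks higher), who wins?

Round 1 first-place votes: A 15, B 0, C 0, D 0, E 18, F 14. E and A advance.
Runoff: E is ranked above A on 18 ballots, A above E on 29.

A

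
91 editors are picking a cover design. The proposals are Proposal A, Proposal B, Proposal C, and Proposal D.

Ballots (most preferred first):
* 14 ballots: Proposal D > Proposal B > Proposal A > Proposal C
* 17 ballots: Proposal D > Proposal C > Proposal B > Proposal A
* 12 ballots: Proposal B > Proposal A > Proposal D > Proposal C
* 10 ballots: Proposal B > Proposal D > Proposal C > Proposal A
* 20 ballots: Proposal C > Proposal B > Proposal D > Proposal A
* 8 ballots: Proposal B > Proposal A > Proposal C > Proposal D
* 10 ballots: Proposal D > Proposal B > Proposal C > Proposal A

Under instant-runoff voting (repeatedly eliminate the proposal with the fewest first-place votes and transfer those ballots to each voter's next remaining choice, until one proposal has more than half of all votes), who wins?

Proposal B

Round 1: Proposal A 0, Proposal B 30, Proposal C 20, Proposal D 41. Proposal A eliminated.
Round 2: Proposal B 30, Proposal C 20, Proposal D 41. Proposal C eliminated.
Round 3: Proposal B 50, Proposal D 41. Proposal B has a majority (≥46).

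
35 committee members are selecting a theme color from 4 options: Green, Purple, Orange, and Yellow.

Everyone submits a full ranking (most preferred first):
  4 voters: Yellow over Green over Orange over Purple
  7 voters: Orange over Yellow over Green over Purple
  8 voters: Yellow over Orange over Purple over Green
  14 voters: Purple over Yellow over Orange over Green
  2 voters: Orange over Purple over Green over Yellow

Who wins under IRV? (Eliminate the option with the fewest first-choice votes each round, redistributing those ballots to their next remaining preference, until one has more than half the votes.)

Yellow

Round 1: Green 0, Purple 14, Orange 9, Yellow 12. Green eliminated.
Round 2: Purple 14, Orange 9, Yellow 12. Orange eliminated.
Round 3: Purple 16, Yellow 19. Yellow has a majority (≥18).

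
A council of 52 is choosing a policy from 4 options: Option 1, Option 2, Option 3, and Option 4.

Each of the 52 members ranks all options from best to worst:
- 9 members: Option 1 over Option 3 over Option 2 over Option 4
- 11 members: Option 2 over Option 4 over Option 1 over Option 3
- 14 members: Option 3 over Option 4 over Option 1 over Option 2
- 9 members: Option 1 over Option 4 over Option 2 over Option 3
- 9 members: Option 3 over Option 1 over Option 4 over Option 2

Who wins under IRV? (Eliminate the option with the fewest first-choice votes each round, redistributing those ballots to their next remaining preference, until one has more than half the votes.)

Round 1: Option 1 18, Option 2 11, Option 3 23, Option 4 0. Option 4 eliminated.
Round 2: Option 1 18, Option 2 11, Option 3 23. Option 2 eliminated.
Round 3: Option 1 29, Option 3 23. Option 1 has a majority (≥27).

Option 1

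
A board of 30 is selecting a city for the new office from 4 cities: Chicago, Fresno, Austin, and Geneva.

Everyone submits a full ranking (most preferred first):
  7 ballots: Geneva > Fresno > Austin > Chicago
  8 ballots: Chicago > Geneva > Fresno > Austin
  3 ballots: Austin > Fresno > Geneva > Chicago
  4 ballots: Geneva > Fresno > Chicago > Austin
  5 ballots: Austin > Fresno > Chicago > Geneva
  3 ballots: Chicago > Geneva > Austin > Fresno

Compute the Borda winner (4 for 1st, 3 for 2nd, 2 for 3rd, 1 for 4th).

Chicago: 7×1 + 8×4 + 3×1 + 4×2 + 5×2 + 3×4 = 72
Fresno: 7×3 + 8×2 + 3×3 + 4×3 + 5×3 + 3×1 = 76
Austin: 7×2 + 8×1 + 3×4 + 4×1 + 5×4 + 3×2 = 64
Geneva: 7×4 + 8×3 + 3×2 + 4×4 + 5×1 + 3×3 = 88

Geneva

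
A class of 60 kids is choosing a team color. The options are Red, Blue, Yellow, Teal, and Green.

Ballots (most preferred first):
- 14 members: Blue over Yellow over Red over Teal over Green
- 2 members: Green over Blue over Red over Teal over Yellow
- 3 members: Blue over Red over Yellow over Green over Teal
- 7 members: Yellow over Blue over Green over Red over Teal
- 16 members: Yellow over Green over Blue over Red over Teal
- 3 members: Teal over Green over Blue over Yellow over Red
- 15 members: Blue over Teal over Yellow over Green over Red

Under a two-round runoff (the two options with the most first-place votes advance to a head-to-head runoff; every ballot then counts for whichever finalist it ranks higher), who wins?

Blue

Round 1 first-place votes: Red 0, Blue 32, Yellow 23, Teal 3, Green 2. Blue and Yellow advance.
Runoff: Blue is ranked above Yellow on 37 ballots, Yellow above Blue on 23.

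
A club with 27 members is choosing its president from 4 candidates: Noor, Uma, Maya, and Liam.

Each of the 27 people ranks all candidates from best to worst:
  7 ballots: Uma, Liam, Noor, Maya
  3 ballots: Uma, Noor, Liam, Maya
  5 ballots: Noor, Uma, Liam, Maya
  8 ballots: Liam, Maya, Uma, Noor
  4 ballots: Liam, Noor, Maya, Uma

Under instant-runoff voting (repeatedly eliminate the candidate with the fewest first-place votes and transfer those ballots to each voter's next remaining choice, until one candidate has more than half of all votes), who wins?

Uma

Round 1: Noor 5, Uma 10, Maya 0, Liam 12. Maya eliminated.
Round 2: Noor 5, Uma 10, Liam 12. Noor eliminated.
Round 3: Uma 15, Liam 12. Uma has a majority (≥14).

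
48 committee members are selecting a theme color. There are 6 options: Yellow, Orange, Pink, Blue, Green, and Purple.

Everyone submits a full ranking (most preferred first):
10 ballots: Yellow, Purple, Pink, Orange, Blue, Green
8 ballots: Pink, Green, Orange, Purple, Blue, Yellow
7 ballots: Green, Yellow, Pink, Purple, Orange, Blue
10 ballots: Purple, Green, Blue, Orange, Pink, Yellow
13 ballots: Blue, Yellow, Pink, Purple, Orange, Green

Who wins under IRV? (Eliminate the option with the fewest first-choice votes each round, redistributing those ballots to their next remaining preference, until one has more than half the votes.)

Round 1: Yellow 10, Orange 0, Pink 8, Blue 13, Green 7, Purple 10. Orange eliminated.
Round 2: Yellow 10, Pink 8, Blue 13, Green 7, Purple 10. Green eliminated.
Round 3: Yellow 17, Pink 8, Blue 13, Purple 10. Pink eliminated.
Round 4: Yellow 17, Blue 13, Purple 18. Blue eliminated.
Round 5: Yellow 30, Purple 18. Yellow has a majority (≥25).

Yellow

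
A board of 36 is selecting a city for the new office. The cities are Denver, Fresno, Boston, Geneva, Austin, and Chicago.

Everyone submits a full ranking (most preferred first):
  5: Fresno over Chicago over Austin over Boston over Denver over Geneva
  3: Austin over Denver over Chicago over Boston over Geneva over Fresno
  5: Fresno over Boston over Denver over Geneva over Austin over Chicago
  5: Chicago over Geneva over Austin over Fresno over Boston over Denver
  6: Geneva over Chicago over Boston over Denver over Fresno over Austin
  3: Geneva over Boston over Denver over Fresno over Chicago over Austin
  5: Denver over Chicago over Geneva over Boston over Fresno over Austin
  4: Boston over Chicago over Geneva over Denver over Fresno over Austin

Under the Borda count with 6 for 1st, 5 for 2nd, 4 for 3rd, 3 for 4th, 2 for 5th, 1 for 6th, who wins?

Denver: 5×2 + 3×5 + 5×4 + 5×1 + 6×3 + 3×4 + 5×6 + 4×3 = 122
Fresno: 5×6 + 3×1 + 5×6 + 5×3 + 6×2 + 3×3 + 5×2 + 4×2 = 117
Boston: 5×3 + 3×3 + 5×5 + 5×2 + 6×4 + 3×5 + 5×3 + 4×6 = 137
Geneva: 5×1 + 3×2 + 5×3 + 5×5 + 6×6 + 3×6 + 5×4 + 4×4 = 141
Austin: 5×4 + 3×6 + 5×2 + 5×4 + 6×1 + 3×1 + 5×1 + 4×1 = 86
Chicago: 5×5 + 3×4 + 5×1 + 5×6 + 6×5 + 3×2 + 5×5 + 4×5 = 153

Chicago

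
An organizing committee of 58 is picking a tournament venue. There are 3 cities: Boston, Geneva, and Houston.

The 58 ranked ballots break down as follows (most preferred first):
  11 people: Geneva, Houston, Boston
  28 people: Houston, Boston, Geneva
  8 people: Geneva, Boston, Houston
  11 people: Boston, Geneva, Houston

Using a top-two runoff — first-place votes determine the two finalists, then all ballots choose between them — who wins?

Round 1 first-place votes: Boston 11, Geneva 19, Houston 28. Houston and Geneva advance.
Runoff: Houston is ranked above Geneva on 28 ballots, Geneva above Houston on 30.

Geneva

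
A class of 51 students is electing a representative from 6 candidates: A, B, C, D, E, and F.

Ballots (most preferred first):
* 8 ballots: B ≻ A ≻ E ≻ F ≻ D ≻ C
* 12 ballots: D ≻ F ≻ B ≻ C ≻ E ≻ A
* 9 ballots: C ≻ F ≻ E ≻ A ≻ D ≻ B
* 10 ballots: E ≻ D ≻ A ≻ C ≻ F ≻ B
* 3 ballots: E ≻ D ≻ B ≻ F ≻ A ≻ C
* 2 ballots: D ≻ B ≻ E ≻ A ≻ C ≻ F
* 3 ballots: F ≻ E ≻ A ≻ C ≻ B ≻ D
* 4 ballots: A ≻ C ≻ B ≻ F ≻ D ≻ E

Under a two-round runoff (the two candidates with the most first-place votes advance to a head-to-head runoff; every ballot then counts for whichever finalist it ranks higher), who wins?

Round 1 first-place votes: A 4, B 8, C 9, D 14, E 13, F 3. D and E advance.
Runoff: D is ranked above E on 18 ballots, E above D on 33.

E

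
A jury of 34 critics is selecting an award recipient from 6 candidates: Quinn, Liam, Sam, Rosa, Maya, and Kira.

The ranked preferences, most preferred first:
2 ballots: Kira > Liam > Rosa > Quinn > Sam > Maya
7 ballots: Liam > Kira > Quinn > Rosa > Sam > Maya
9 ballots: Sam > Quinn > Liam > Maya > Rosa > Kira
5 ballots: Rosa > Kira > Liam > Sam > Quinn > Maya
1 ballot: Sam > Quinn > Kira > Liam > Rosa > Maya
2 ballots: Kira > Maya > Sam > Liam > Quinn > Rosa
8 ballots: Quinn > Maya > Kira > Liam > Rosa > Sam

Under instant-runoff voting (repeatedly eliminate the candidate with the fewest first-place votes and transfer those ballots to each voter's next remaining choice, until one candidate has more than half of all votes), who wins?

Liam

Round 1: Quinn 8, Liam 7, Sam 10, Rosa 5, Maya 0, Kira 4. Maya eliminated.
Round 2: Quinn 8, Liam 7, Sam 10, Rosa 5, Kira 4. Kira eliminated.
Round 3: Quinn 8, Liam 9, Sam 12, Rosa 5. Rosa eliminated.
Round 4: Quinn 8, Liam 14, Sam 12. Quinn eliminated.
Round 5: Liam 22, Sam 12. Liam has a majority (≥18).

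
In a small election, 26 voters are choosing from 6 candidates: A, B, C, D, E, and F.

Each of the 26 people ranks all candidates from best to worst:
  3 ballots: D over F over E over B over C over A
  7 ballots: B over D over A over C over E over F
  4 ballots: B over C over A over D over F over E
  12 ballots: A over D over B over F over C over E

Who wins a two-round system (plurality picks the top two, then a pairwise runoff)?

Round 1 first-place votes: A 12, B 11, C 0, D 3, E 0, F 0. A and B advance.
Runoff: A is ranked above B on 12 ballots, B above A on 14.

B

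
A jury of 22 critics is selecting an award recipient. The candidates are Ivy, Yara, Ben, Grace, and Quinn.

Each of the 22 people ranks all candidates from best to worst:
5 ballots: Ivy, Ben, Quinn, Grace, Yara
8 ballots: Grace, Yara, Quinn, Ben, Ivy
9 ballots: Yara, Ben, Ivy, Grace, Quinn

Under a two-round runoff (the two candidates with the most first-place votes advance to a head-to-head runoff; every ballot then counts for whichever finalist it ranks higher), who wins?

Round 1 first-place votes: Ivy 5, Yara 9, Ben 0, Grace 8, Quinn 0. Yara and Grace advance.
Runoff: Yara is ranked above Grace on 9 ballots, Grace above Yara on 13.

Grace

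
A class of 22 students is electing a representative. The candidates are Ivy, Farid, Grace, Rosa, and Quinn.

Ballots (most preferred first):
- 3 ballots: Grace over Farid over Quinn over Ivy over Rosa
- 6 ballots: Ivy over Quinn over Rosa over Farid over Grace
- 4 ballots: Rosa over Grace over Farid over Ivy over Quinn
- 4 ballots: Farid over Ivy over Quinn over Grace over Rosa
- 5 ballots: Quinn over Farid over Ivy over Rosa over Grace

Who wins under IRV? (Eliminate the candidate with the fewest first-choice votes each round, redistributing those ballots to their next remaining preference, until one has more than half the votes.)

Farid

Round 1: Ivy 6, Farid 4, Grace 3, Rosa 4, Quinn 5. Grace eliminated.
Round 2: Ivy 6, Farid 7, Rosa 4, Quinn 5. Rosa eliminated.
Round 3: Ivy 6, Farid 11, Quinn 5. Quinn eliminated.
Round 4: Ivy 6, Farid 16. Farid has a majority (≥12).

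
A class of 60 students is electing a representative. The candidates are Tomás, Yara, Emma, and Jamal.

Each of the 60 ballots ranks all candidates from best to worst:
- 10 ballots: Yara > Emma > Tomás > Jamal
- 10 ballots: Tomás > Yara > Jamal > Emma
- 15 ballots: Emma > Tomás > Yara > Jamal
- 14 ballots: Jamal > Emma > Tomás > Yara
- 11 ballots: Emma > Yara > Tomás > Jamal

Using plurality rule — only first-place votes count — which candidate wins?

Emma

First-place votes: Tomás 10, Yara 10, Emma 26, Jamal 14.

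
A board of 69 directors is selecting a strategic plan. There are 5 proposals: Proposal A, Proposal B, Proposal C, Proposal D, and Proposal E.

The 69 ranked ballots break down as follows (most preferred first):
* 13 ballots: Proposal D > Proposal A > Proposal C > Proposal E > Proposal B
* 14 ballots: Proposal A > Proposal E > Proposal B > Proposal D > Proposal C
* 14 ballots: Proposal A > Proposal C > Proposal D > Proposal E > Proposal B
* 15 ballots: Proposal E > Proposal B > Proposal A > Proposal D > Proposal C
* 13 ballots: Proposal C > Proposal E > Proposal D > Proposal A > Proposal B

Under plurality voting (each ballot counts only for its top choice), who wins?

First-place votes: Proposal A 28, Proposal B 0, Proposal C 13, Proposal D 13, Proposal E 15.

Proposal A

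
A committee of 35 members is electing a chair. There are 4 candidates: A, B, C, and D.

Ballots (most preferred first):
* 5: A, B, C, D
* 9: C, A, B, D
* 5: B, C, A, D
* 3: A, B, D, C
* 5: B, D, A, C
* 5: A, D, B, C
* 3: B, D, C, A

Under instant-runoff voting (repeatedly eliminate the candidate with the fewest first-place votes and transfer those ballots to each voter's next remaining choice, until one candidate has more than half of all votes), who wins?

Round 1: A 13, B 13, C 9, D 0. D eliminated.
Round 2: A 13, B 13, C 9. C eliminated.
Round 3: A 22, B 13. A has a majority (≥18).

A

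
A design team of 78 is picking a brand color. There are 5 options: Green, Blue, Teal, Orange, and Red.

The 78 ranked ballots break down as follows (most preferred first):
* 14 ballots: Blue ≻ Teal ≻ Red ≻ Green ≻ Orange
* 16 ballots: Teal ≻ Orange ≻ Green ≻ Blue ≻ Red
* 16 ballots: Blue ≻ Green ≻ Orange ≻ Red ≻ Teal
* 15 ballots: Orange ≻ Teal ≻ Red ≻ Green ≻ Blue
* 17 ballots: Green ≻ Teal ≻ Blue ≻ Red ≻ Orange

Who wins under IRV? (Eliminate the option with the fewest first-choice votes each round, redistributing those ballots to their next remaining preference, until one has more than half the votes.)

Round 1: Green 17, Blue 30, Teal 16, Orange 15, Red 0. Red eliminated.
Round 2: Green 17, Blue 30, Teal 16, Orange 15. Orange eliminated.
Round 3: Green 17, Blue 30, Teal 31. Green eliminated.
Round 4: Blue 30, Teal 48. Teal has a majority (≥40).

Teal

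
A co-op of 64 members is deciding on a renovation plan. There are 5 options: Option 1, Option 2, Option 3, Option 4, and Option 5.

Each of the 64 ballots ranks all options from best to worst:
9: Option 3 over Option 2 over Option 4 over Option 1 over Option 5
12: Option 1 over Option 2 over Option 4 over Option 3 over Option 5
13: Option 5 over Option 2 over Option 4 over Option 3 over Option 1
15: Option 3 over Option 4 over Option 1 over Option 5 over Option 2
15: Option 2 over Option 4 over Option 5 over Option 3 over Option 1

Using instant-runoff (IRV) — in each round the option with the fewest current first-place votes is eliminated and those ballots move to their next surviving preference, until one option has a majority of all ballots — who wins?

Round 1: Option 1 12, Option 2 15, Option 3 24, Option 4 0, Option 5 13. Option 4 eliminated.
Round 2: Option 1 12, Option 2 15, Option 3 24, Option 5 13. Option 1 eliminated.
Round 3: Option 2 27, Option 3 24, Option 5 13. Option 5 eliminated.
Round 4: Option 2 40, Option 3 24. Option 2 has a majority (≥33).

Option 2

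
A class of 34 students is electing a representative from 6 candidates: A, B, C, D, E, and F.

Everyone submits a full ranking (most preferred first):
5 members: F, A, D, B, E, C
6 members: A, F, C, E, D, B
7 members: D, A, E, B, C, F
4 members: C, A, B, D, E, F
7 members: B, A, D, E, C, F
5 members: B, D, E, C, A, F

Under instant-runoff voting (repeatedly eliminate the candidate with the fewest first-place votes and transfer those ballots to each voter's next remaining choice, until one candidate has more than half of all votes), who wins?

Round 1: A 6, B 12, C 4, D 7, E 0, F 5. E eliminated.
Round 2: A 6, B 12, C 4, D 7, F 5. C eliminated.
Round 3: A 10, B 12, D 7, F 5. F eliminated.
Round 4: A 15, B 12, D 7. D eliminated.
Round 5: A 22, B 12. A has a majority (≥18).

A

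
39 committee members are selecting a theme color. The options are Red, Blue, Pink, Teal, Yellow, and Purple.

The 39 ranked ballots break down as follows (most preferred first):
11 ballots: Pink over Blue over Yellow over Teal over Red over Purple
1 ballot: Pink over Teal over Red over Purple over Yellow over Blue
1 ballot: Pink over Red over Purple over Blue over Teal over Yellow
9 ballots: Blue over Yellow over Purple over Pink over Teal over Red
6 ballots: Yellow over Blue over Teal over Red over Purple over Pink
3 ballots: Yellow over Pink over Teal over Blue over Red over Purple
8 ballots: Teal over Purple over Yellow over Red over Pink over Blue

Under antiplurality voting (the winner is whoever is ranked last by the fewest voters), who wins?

Last-place votes: Red 9, Blue 9, Pink 6, Teal 0, Yellow 1, Purple 14.

Teal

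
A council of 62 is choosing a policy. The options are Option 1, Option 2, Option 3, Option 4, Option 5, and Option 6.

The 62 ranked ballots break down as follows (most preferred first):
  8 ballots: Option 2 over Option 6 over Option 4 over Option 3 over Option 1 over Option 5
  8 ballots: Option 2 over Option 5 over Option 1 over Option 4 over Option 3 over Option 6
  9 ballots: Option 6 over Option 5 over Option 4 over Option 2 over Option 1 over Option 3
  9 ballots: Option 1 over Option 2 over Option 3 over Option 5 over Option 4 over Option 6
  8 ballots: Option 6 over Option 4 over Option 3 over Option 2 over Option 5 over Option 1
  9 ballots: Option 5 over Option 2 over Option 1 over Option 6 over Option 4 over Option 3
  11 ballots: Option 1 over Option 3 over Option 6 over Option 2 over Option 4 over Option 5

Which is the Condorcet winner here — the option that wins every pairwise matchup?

Option 2 vs Option 1: 42–20
Option 2 vs Option 3: 43–19
Option 2 vs Option 4: 45–17
Option 2 vs Option 5: 44–18
Option 2 vs Option 6: 34–28
Option 2 beats every other option.

Option 2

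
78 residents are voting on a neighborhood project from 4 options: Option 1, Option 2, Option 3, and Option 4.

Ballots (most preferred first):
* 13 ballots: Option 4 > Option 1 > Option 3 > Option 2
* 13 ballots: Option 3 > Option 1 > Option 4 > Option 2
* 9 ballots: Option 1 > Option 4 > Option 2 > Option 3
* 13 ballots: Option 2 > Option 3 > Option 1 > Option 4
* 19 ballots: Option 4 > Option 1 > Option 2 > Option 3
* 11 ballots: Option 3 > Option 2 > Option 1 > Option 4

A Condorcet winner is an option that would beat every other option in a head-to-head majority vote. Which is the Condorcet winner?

Option 1 vs Option 2: 54–24
Option 1 vs Option 3: 41–37
Option 1 vs Option 4: 46–32
Option 1 beats every other option.

Option 1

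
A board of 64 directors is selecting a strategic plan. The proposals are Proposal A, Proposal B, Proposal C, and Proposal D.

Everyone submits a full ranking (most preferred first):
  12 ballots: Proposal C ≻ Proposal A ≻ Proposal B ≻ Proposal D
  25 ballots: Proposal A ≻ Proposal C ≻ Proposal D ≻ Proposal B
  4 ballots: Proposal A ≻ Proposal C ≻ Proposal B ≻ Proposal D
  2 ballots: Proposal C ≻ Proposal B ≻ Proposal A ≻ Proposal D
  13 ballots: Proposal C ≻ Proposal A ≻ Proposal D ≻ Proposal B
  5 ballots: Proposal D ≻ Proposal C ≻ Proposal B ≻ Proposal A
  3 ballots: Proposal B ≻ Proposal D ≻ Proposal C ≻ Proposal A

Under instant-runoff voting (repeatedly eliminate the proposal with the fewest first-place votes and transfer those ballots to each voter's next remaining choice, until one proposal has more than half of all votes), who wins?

Proposal C

Round 1: Proposal A 29, Proposal B 3, Proposal C 27, Proposal D 5. Proposal B eliminated.
Round 2: Proposal A 29, Proposal C 27, Proposal D 8. Proposal D eliminated.
Round 3: Proposal A 29, Proposal C 35. Proposal C has a majority (≥33).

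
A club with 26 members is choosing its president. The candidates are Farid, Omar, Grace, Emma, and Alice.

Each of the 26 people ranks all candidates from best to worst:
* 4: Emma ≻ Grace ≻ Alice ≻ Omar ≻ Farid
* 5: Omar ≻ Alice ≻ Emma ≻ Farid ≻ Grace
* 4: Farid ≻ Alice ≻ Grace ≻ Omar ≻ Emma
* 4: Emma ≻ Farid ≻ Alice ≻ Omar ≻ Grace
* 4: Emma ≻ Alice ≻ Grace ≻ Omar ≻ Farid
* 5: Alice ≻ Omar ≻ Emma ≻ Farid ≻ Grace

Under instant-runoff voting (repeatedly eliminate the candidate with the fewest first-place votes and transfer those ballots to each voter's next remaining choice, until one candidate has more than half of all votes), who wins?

Alice

Round 1: Farid 4, Omar 5, Grace 0, Emma 12, Alice 5. Grace eliminated.
Round 2: Farid 4, Omar 5, Emma 12, Alice 5. Farid eliminated.
Round 3: Omar 5, Emma 12, Alice 9. Omar eliminated.
Round 4: Emma 12, Alice 14. Alice has a majority (≥14).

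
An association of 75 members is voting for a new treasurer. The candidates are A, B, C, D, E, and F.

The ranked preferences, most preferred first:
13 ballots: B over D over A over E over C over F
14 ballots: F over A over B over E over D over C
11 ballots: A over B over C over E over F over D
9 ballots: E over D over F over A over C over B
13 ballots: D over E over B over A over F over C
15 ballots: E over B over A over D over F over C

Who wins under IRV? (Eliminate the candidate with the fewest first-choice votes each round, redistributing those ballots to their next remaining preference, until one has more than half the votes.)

Round 1: A 11, B 13, C 0, D 13, E 24, F 14. C eliminated.
Round 2: A 11, B 13, D 13, E 24, F 14. A eliminated.
Round 3: B 24, D 13, E 24, F 14. D eliminated.
Round 4: B 24, E 37, F 14. F eliminated.
Round 5: B 38, E 37. B has a majority (≥38).

B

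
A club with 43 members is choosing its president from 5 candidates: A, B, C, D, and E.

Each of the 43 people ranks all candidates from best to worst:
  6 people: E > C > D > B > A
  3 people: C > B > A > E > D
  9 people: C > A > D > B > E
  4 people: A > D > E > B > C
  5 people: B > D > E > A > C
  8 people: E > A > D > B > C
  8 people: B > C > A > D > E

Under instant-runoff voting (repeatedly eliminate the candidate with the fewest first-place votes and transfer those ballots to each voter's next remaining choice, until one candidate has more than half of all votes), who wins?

Round 1: A 4, B 13, C 12, D 0, E 14. D eliminated.
Round 2: A 4, B 13, C 12, E 14. A eliminated.
Round 3: B 13, C 12, E 18. C eliminated.
Round 4: B 25, E 18. B has a majority (≥22).

B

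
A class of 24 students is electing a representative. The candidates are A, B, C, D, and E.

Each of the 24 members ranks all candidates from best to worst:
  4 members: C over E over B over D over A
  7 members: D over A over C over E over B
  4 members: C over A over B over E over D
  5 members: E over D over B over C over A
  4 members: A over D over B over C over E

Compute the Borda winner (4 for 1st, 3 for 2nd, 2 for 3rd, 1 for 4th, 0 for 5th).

D

A: 4×0 + 7×3 + 4×3 + 5×0 + 4×4 = 49
B: 4×2 + 7×0 + 4×2 + 5×2 + 4×2 = 34
C: 4×4 + 7×2 + 4×4 + 5×1 + 4×1 = 55
D: 4×1 + 7×4 + 4×0 + 5×3 + 4×3 = 59
E: 4×3 + 7×1 + 4×1 + 5×4 + 4×0 = 43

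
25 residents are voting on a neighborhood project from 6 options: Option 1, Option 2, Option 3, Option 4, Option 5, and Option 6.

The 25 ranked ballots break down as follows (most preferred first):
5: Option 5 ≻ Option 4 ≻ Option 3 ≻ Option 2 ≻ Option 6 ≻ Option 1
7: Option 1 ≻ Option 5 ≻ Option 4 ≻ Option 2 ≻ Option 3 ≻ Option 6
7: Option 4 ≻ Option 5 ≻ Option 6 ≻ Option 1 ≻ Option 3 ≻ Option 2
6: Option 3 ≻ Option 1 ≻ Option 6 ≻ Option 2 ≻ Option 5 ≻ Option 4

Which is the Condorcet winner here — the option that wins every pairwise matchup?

Option 1

Option 1 vs Option 2: 20–5
Option 1 vs Option 3: 14–11
Option 1 vs Option 4: 13–12
Option 1 vs Option 5: 13–12
Option 1 vs Option 6: 13–12
Option 1 beats every other option.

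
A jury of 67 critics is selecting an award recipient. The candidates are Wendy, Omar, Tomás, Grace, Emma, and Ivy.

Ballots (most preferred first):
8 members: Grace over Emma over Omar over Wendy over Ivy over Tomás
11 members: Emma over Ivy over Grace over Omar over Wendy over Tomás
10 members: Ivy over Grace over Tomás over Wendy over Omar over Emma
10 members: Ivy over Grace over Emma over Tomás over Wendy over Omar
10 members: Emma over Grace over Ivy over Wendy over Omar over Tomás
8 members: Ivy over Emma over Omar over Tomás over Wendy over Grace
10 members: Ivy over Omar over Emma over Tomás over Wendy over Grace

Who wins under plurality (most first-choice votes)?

First-place votes: Wendy 0, Omar 0, Tomás 0, Grace 8, Emma 21, Ivy 38.

Ivy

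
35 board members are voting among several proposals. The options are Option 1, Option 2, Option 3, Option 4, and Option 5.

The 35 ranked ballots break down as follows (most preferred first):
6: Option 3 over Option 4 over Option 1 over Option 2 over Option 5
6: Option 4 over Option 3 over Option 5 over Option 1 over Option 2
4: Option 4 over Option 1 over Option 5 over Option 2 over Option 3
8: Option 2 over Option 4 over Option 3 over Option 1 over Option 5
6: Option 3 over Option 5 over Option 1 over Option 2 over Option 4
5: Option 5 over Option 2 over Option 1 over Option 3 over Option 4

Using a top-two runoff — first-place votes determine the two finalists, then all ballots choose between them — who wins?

Round 1 first-place votes: Option 1 0, Option 2 8, Option 3 12, Option 4 10, Option 5 5. Option 3 and Option 4 advance.
Runoff: Option 3 is ranked above Option 4 on 17 ballots, Option 4 above Option 3 on 18.

Option 4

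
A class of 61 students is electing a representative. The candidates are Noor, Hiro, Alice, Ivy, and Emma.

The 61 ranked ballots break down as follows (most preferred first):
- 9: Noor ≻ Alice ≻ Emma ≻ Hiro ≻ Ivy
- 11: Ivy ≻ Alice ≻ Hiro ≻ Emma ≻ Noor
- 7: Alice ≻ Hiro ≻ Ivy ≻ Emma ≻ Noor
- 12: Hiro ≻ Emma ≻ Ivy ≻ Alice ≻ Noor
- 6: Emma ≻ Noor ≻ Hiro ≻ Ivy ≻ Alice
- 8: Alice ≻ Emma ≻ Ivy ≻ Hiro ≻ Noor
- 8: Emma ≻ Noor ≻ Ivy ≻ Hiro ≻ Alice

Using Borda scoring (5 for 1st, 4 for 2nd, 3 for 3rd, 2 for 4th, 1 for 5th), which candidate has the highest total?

Emma

Noor: 9×5 + 11×1 + 7×1 + 12×1 + 6×4 + 8×1 + 8×4 = 139
Hiro: 9×2 + 11×3 + 7×4 + 12×5 + 6×3 + 8×2 + 8×2 = 189
Alice: 9×4 + 11×4 + 7×5 + 12×2 + 6×1 + 8×5 + 8×1 = 193
Ivy: 9×1 + 11×5 + 7×3 + 12×3 + 6×2 + 8×3 + 8×3 = 181
Emma: 9×3 + 11×2 + 7×2 + 12×4 + 6×5 + 8×4 + 8×5 = 213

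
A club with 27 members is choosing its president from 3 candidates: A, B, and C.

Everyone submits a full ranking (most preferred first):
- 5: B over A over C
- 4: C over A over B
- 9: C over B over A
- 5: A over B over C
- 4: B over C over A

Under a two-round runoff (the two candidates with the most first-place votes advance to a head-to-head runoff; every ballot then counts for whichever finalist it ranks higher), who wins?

B

Round 1 first-place votes: A 5, B 9, C 13. C and B advance.
Runoff: C is ranked above B on 13 ballots, B above C on 14.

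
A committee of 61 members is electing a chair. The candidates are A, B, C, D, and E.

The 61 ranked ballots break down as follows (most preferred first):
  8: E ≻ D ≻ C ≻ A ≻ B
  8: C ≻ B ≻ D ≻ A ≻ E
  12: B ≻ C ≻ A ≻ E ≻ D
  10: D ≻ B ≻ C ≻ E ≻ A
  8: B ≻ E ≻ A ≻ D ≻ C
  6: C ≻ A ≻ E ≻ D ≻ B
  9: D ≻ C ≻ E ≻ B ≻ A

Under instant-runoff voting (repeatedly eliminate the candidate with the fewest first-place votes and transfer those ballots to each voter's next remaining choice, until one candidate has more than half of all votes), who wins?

D

Round 1: A 0, B 20, C 14, D 19, E 8. A eliminated.
Round 2: B 20, C 14, D 19, E 8. E eliminated.
Round 3: B 20, C 14, D 27. C eliminated.
Round 4: B 28, D 33. D has a majority (≥31).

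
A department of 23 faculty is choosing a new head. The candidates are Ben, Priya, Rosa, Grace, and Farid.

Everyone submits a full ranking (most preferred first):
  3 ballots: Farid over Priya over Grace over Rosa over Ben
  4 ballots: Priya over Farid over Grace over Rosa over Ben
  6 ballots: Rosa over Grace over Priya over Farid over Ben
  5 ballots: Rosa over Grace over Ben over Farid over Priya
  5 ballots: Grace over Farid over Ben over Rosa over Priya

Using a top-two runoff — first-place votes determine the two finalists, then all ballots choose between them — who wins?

Grace

Round 1 first-place votes: Ben 0, Priya 4, Rosa 11, Grace 5, Farid 3. Rosa and Grace advance.
Runoff: Rosa is ranked above Grace on 11 ballots, Grace above Rosa on 12.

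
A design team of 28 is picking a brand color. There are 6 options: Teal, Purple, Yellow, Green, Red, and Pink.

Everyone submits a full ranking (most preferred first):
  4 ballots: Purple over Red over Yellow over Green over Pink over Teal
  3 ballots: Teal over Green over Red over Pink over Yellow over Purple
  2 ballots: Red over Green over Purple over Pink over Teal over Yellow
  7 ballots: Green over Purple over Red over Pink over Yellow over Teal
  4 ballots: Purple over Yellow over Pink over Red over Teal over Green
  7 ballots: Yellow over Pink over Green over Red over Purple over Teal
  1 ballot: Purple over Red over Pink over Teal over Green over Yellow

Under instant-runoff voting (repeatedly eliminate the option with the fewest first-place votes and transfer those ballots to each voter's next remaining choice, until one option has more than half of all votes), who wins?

Round 1: Teal 3, Purple 9, Yellow 7, Green 7, Red 2, Pink 0. Pink eliminated.
Round 2: Teal 3, Purple 9, Yellow 7, Green 7, Red 2. Red eliminated.
Round 3: Teal 3, Purple 9, Yellow 7, Green 9. Teal eliminated.
Round 4: Purple 9, Yellow 7, Green 12. Yellow eliminated.
Round 5: Purple 9, Green 19. Green has a majority (≥15).

Green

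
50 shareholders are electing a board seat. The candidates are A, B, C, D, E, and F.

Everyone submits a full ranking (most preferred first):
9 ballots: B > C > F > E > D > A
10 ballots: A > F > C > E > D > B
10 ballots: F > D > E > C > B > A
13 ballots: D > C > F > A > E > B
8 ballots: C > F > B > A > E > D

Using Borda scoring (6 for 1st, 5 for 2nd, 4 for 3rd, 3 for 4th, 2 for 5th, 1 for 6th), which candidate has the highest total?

F

A: 9×1 + 10×6 + 10×1 + 13×3 + 8×3 = 142
B: 9×6 + 10×1 + 10×2 + 13×1 + 8×4 = 129
C: 9×5 + 10×4 + 10×3 + 13×5 + 8×6 = 228
D: 9×2 + 10×2 + 10×5 + 13×6 + 8×1 = 174
E: 9×3 + 10×3 + 10×4 + 13×2 + 8×2 = 139
F: 9×4 + 10×5 + 10×6 + 13×4 + 8×5 = 238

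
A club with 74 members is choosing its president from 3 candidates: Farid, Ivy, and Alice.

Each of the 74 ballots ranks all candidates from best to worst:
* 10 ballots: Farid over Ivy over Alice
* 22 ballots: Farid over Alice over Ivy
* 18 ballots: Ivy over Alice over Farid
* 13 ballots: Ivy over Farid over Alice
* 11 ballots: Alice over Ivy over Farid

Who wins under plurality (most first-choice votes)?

First-place votes: Farid 32, Ivy 31, Alice 11.

Farid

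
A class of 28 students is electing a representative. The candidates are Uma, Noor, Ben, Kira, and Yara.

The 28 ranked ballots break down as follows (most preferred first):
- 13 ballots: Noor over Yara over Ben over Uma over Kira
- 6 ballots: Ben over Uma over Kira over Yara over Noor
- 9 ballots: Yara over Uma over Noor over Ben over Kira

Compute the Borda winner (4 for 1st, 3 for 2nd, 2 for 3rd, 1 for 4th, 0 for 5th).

Uma: 13×1 + 6×3 + 9×3 = 58
Noor: 13×4 + 6×0 + 9×2 = 70
Ben: 13×2 + 6×4 + 9×1 = 59
Kira: 13×0 + 6×2 + 9×0 = 12
Yara: 13×3 + 6×1 + 9×4 = 81

Yara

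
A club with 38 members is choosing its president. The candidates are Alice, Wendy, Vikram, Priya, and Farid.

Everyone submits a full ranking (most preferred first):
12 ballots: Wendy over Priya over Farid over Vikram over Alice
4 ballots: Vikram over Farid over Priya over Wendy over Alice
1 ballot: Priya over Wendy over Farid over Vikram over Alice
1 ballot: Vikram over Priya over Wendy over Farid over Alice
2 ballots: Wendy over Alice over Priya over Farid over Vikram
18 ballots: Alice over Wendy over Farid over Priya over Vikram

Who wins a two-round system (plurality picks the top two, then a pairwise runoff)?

Wendy

Round 1 first-place votes: Alice 18, Wendy 14, Vikram 5, Priya 1, Farid 0. Alice and Wendy advance.
Runoff: Alice is ranked above Wendy on 18 ballots, Wendy above Alice on 20.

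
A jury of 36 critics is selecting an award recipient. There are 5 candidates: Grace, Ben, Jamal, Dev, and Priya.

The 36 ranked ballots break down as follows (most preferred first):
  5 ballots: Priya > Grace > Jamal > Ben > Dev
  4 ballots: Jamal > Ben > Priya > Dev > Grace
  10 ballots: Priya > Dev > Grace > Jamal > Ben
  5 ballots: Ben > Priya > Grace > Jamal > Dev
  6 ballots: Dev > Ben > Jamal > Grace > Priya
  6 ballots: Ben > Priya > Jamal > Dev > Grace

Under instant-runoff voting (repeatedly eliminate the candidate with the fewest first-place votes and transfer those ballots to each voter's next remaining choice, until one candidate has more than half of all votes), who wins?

Ben

Round 1: Grace 0, Ben 11, Jamal 4, Dev 6, Priya 15. Grace eliminated.
Round 2: Ben 11, Jamal 4, Dev 6, Priya 15. Jamal eliminated.
Round 3: Ben 15, Dev 6, Priya 15. Dev eliminated.
Round 4: Ben 21, Priya 15. Ben has a majority (≥19).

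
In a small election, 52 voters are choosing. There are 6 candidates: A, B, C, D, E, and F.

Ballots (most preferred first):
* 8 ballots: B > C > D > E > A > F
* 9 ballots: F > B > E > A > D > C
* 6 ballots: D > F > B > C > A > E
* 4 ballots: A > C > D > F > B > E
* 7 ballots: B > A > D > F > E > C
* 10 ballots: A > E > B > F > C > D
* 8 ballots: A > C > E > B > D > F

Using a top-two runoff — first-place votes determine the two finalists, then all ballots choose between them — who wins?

Round 1 first-place votes: A 22, B 15, C 0, D 6, E 0, F 9. A and B advance.
Runoff: A is ranked above B on 22 ballots, B above A on 30.

B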